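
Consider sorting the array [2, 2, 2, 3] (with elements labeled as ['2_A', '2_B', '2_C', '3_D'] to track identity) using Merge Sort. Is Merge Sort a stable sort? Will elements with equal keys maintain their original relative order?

Trace Merge Sort on the labeled array (the key is the number; the letter only tracks identity):
  Merge [2_A] + [2_B] -> [2_A, 2_B]
  Merge [2_C] + [3_D] -> [2_C, 3_D]
  Merge [2_A, 2_B] + [2_C, 3_D] -> [2_A, 2_B, 2_C, 3_D]
Final order: [2_A, 2_B, 2_C, 3_D]
Equal keys:
  value 2: originally 2_A, 2_B, 2_C; after sorting 2_A, 2_B, 2_C -> order preserved
All equal keys kept their original relative order. Merge Sort is stable: when the heads of the two halves are equal the merge takes from the left half first.
Answer: Stable


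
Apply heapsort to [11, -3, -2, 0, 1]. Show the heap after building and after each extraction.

Build heap: [11, 1, -2, 0, -3]
Extract 11: [1, 0, -2, -3, 11]
Extract 1: [0, -3, -2, 1, 11]
Extract 0: [-2, -3, 0, 1, 11]
Extract -2: [-3, -2, 0, 1, 11]


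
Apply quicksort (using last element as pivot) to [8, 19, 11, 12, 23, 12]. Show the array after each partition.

Partition 1: pivot=12 at index 3 -> [8, 11, 12, 12, 23, 19]
Partition 2: pivot=12 at index 2 -> [8, 11, 12, 12, 23, 19]
Partition 3: pivot=11 at index 1 -> [8, 11, 12, 12, 23, 19]
Partition 4: pivot=19 at index 4 -> [8, 11, 12, 12, 19, 23]


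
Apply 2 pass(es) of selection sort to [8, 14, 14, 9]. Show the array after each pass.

Pass 1: Select minimum 8 at index 0, swap -> [8, 14, 14, 9]
Pass 2: Select minimum 9 at index 3, swap -> [8, 9, 14, 14]


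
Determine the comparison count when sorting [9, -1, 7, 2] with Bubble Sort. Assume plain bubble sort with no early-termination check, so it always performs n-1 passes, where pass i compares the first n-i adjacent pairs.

Pass 1: compare adjacent pairs (0,1)..(2,3) = 3 comparison(s), 3 swap(s) -> [-1, 7, 2, 9]
Pass 2: compare adjacent pairs (0,1)..(1,2) = 2 comparison(s), 1 swap(s) -> [-1, 2, 7, 9]
Pass 3: compare adjacent pairs (0,1)..(0,1) = 1 comparison(s), 0 swap(s) -> [-1, 2, 7, 9]
Total comparisons: 3 + 2 + 1 = 6


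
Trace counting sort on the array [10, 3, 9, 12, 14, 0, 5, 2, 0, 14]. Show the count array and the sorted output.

Count array: [2, 0, 1, 1, 0, 1, 0, 0, 0, 1, 1, 0, 1, 0, 2]
(count[i] = number of elements equal to i)
Cumulative count: [2, 2, 3, 4, 4, 5, 5, 5, 5, 6, 7, 7, 8, 8, 10]
Sorted: [0, 0, 2, 3, 5, 9, 10, 12, 14, 14]


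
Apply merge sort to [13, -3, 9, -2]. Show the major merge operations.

Divide and conquer:
  Merge [13] + [-3] -> [-3, 13]
  Merge [9] + [-2] -> [-2, 9]
  Merge [-3, 13] + [-2, 9] -> [-3, -2, 9, 13]


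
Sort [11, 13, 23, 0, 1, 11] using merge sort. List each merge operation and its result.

Divide and conquer:
  Merge [13] + [23] -> [13, 23]
  Merge [11] + [13, 23] -> [11, 13, 23]
  Merge [1] + [11] -> [1, 11]
  Merge [0] + [1, 11] -> [0, 1, 11]
  Merge [11, 13, 23] + [0, 1, 11] -> [0, 1, 11, 11, 13, 23]


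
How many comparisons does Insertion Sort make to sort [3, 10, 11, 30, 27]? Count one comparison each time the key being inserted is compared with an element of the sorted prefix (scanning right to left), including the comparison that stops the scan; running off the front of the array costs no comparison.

Insert 10: 3 <= 10 (stop) = 1 comparison(s) -> [3, 10, 11, 30, 27]
Insert 11: 10 <= 11 (stop) = 1 comparison(s) -> [3, 10, 11, 30, 27]
Insert 30: 11 <= 30 (stop) = 1 comparison(s) -> [3, 10, 11, 30, 27]
Insert 27: 30 > 27 (shift), 11 <= 27 (stop) = 2 comparison(s) -> [3, 10, 11, 27, 30]
Total comparisons: 1 + 1 + 1 + 2 = 5


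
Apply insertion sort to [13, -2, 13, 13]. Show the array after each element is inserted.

First element 13 is already 'sorted'
Insert -2: shifted 1 elements -> [-2, 13, 13, 13]
Insert 13: shifted 0 elements -> [-2, 13, 13, 13]
Insert 13: shifted 0 elements -> [-2, 13, 13, 13]


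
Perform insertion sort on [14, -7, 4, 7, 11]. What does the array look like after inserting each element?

First element 14 is already 'sorted'
Insert -7: shifted 1 elements -> [-7, 14, 4, 7, 11]
Insert 4: shifted 1 elements -> [-7, 4, 14, 7, 11]
Insert 7: shifted 1 elements -> [-7, 4, 7, 14, 11]
Insert 11: shifted 1 elements -> [-7, 4, 7, 11, 14]


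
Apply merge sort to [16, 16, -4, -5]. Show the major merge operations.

Divide and conquer:
  Merge [16] + [16] -> [16, 16]
  Merge [-4] + [-5] -> [-5, -4]
  Merge [16, 16] + [-5, -4] -> [-5, -4, 16, 16]


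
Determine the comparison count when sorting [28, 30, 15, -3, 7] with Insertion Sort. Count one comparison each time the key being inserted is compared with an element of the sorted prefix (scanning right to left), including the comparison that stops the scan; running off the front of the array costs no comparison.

Insert 30: 28 <= 30 (stop) = 1 comparison(s) -> [28, 30, 15, -3, 7]
Insert 15: 30 > 15 (shift), 28 > 15 (shift), reached front = 2 comparison(s) -> [15, 28, 30, -3, 7]
Insert -3: 30 > -3 (shift), 28 > -3 (shift), 15 > -3 (shift), reached front = 3 comparison(s) -> [-3, 15, 28, 30, 7]
Insert 7: 30 > 7 (shift), 28 > 7 (shift), 15 > 7 (shift), -3 <= 7 (stop) = 4 comparison(s) -> [-3, 7, 15, 28, 30]
Total comparisons: 1 + 2 + 3 + 4 = 10


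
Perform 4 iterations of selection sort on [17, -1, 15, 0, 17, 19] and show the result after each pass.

Pass 1: Select minimum -1 at index 1, swap -> [-1, 17, 15, 0, 17, 19]
Pass 2: Select minimum 0 at index 3, swap -> [-1, 0, 15, 17, 17, 19]
Pass 3: Select minimum 15 at index 2, swap -> [-1, 0, 15, 17, 17, 19]
Pass 4: Select minimum 17 at index 3, swap -> [-1, 0, 15, 17, 17, 19]


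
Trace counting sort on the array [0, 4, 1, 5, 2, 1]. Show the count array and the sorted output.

Count array: [1, 2, 1, 0, 1, 1]
(count[i] = number of elements equal to i)
Cumulative count: [1, 3, 4, 4, 5, 6]
Sorted: [0, 1, 1, 2, 4, 5]


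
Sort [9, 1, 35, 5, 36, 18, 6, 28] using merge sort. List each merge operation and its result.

Divide and conquer:
  Merge [9] + [1] -> [1, 9]
  Merge [35] + [5] -> [5, 35]
  Merge [1, 9] + [5, 35] -> [1, 5, 9, 35]
  Merge [36] + [18] -> [18, 36]
  Merge [6] + [28] -> [6, 28]
  Merge [18, 36] + [6, 28] -> [6, 18, 28, 36]
  Merge [1, 5, 9, 35] + [6, 18, 28, 36] -> [1, 5, 6, 9, 18, 28, 35, 36]


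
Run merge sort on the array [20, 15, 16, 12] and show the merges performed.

Divide and conquer:
  Merge [20] + [15] -> [15, 20]
  Merge [16] + [12] -> [12, 16]
  Merge [15, 20] + [12, 16] -> [12, 15, 16, 20]


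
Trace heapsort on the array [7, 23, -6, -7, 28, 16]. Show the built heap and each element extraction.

Build heap: [28, 23, 16, -7, 7, -6]
Extract 28: [23, 7, 16, -7, -6, 28]
Extract 23: [16, 7, -6, -7, 23, 28]
Extract 16: [7, -7, -6, 16, 23, 28]
Extract 7: [-6, -7, 7, 16, 23, 28]
Extract -6: [-7, -6, 7, 16, 23, 28]


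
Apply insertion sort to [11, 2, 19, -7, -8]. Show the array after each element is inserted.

First element 11 is already 'sorted'
Insert 2: shifted 1 elements -> [2, 11, 19, -7, -8]
Insert 19: shifted 0 elements -> [2, 11, 19, -7, -8]
Insert -7: shifted 3 elements -> [-7, 2, 11, 19, -8]
Insert -8: shifted 4 elements -> [-8, -7, 2, 11, 19]


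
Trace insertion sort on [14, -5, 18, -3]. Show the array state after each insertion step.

First element 14 is already 'sorted'
Insert -5: shifted 1 elements -> [-5, 14, 18, -3]
Insert 18: shifted 0 elements -> [-5, 14, 18, -3]
Insert -3: shifted 2 elements -> [-5, -3, 14, 18]


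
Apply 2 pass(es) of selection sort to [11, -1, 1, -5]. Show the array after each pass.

Pass 1: Select minimum -5 at index 3, swap -> [-5, -1, 1, 11]
Pass 2: Select minimum -1 at index 1, swap -> [-5, -1, 1, 11]


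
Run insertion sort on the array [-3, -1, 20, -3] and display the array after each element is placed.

First element -3 is already 'sorted'
Insert -1: shifted 0 elements -> [-3, -1, 20, -3]
Insert 20: shifted 0 elements -> [-3, -1, 20, -3]
Insert -3: shifted 2 elements -> [-3, -3, -1, 20]


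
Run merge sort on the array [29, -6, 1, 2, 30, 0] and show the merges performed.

Divide and conquer:
  Merge [-6] + [1] -> [-6, 1]
  Merge [29] + [-6, 1] -> [-6, 1, 29]
  Merge [30] + [0] -> [0, 30]
  Merge [2] + [0, 30] -> [0, 2, 30]
  Merge [-6, 1, 29] + [0, 2, 30] -> [-6, 0, 1, 2, 29, 30]


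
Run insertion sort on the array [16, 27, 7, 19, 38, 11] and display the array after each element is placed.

First element 16 is already 'sorted'
Insert 27: shifted 0 elements -> [16, 27, 7, 19, 38, 11]
Insert 7: shifted 2 elements -> [7, 16, 27, 19, 38, 11]
Insert 19: shifted 1 elements -> [7, 16, 19, 27, 38, 11]
Insert 38: shifted 0 elements -> [7, 16, 19, 27, 38, 11]
Insert 11: shifted 4 elements -> [7, 11, 16, 19, 27, 38]


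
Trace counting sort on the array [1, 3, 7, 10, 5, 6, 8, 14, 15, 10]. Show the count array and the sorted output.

Count array: [0, 1, 0, 1, 0, 1, 1, 1, 1, 0, 2, 0, 0, 0, 1, 1]
(count[i] = number of elements equal to i)
Cumulative count: [0, 1, 1, 2, 2, 3, 4, 5, 6, 6, 8, 8, 8, 8, 9, 10]
Sorted: [1, 3, 5, 6, 7, 8, 10, 10, 14, 15]


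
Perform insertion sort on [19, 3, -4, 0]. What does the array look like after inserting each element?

First element 19 is already 'sorted'
Insert 3: shifted 1 elements -> [3, 19, -4, 0]
Insert -4: shifted 2 elements -> [-4, 3, 19, 0]
Insert 0: shifted 2 elements -> [-4, 0, 3, 19]


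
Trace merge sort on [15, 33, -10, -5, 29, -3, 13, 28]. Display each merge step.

Divide and conquer:
  Merge [15] + [33] -> [15, 33]
  Merge [-10] + [-5] -> [-10, -5]
  Merge [15, 33] + [-10, -5] -> [-10, -5, 15, 33]
  Merge [29] + [-3] -> [-3, 29]
  Merge [13] + [28] -> [13, 28]
  Merge [-3, 29] + [13, 28] -> [-3, 13, 28, 29]
  Merge [-10, -5, 15, 33] + [-3, 13, 28, 29] -> [-10, -5, -3, 13, 15, 28, 29, 33]


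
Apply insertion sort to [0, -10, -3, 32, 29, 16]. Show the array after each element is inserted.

First element 0 is already 'sorted'
Insert -10: shifted 1 elements -> [-10, 0, -3, 32, 29, 16]
Insert -3: shifted 1 elements -> [-10, -3, 0, 32, 29, 16]
Insert 32: shifted 0 elements -> [-10, -3, 0, 32, 29, 16]
Insert 29: shifted 1 elements -> [-10, -3, 0, 29, 32, 16]
Insert 16: shifted 2 elements -> [-10, -3, 0, 16, 29, 32]


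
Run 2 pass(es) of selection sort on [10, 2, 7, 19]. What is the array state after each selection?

Pass 1: Select minimum 2 at index 1, swap -> [2, 10, 7, 19]
Pass 2: Select minimum 7 at index 2, swap -> [2, 7, 10, 19]


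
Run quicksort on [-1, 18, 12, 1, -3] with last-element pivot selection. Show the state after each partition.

Partition 1: pivot=-3 at index 0 -> [-3, 18, 12, 1, -1]
Partition 2: pivot=-1 at index 1 -> [-3, -1, 12, 1, 18]
Partition 3: pivot=18 at index 4 -> [-3, -1, 12, 1, 18]
Partition 4: pivot=1 at index 2 -> [-3, -1, 1, 12, 18]


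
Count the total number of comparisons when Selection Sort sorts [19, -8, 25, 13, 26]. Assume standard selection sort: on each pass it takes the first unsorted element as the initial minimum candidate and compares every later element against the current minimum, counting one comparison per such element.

Pass 1: scan indices 1..4 for the minimum = 4 comparison(s); min is -8, place at index 0 -> [-8, 19, 25, 13, 26]
Pass 2: scan indices 2..4 for the minimum = 3 comparison(s); min is 13, place at index 1 -> [-8, 13, 25, 19, 26]
Pass 3: scan indices 3..4 for the minimum = 2 comparison(s); min is 19, place at index 2 -> [-8, 13, 19, 25, 26]
Pass 4: scan indices 4..4 for the minimum = 1 comparison(s); min is 25, place at index 3 -> [-8, 13, 19, 25, 26]
Selection sort always scans the whole unsorted suffix, so the count is (n-1) + (n-2) + ... + 1 = n(n-1)/2 = 5*4/2 = 10 regardless of the input order.
Total comparisons: 4 + 3 + 2 + 1 = 10


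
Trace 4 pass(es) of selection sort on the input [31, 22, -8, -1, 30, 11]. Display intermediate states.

Pass 1: Select minimum -8 at index 2, swap -> [-8, 22, 31, -1, 30, 11]
Pass 2: Select minimum -1 at index 3, swap -> [-8, -1, 31, 22, 30, 11]
Pass 3: Select minimum 11 at index 5, swap -> [-8, -1, 11, 22, 30, 31]
Pass 4: Select minimum 22 at index 3, swap -> [-8, -1, 11, 22, 30, 31]


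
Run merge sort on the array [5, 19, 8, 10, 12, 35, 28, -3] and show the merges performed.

Divide and conquer:
  Merge [5] + [19] -> [5, 19]
  Merge [8] + [10] -> [8, 10]
  Merge [5, 19] + [8, 10] -> [5, 8, 10, 19]
  Merge [12] + [35] -> [12, 35]
  Merge [28] + [-3] -> [-3, 28]
  Merge [12, 35] + [-3, 28] -> [-3, 12, 28, 35]
  Merge [5, 8, 10, 19] + [-3, 12, 28, 35] -> [-3, 5, 8, 10, 12, 19, 28, 35]


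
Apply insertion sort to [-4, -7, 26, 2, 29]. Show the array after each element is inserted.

First element -4 is already 'sorted'
Insert -7: shifted 1 elements -> [-7, -4, 26, 2, 29]
Insert 26: shifted 0 elements -> [-7, -4, 26, 2, 29]
Insert 2: shifted 1 elements -> [-7, -4, 2, 26, 29]
Insert 29: shifted 0 elements -> [-7, -4, 2, 26, 29]


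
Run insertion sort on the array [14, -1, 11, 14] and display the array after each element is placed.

First element 14 is already 'sorted'
Insert -1: shifted 1 elements -> [-1, 14, 11, 14]
Insert 11: shifted 1 elements -> [-1, 11, 14, 14]
Insert 14: shifted 0 elements -> [-1, 11, 14, 14]


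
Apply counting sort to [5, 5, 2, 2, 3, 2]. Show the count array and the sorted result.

Count array: [0, 0, 3, 1, 0, 2]
(count[i] = number of elements equal to i)
Cumulative count: [0, 0, 3, 4, 4, 6]
Sorted: [2, 2, 2, 3, 5, 5]


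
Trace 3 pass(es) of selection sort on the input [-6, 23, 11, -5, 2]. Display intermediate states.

Pass 1: Select minimum -6 at index 0, swap -> [-6, 23, 11, -5, 2]
Pass 2: Select minimum -5 at index 3, swap -> [-6, -5, 11, 23, 2]
Pass 3: Select minimum 2 at index 4, swap -> [-6, -5, 2, 23, 11]


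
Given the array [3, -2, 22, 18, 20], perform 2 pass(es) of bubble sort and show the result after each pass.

After pass 1: [-2, 3, 18, 20, 22] (3 swaps)
After pass 2: [-2, 3, 18, 20, 22] (0 swaps)
Total swaps: 3


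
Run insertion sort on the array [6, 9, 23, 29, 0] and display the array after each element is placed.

First element 6 is already 'sorted'
Insert 9: shifted 0 elements -> [6, 9, 23, 29, 0]
Insert 23: shifted 0 elements -> [6, 9, 23, 29, 0]
Insert 29: shifted 0 elements -> [6, 9, 23, 29, 0]
Insert 0: shifted 4 elements -> [0, 6, 9, 23, 29]


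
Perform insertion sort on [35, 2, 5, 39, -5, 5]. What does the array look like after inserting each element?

First element 35 is already 'sorted'
Insert 2: shifted 1 elements -> [2, 35, 5, 39, -5, 5]
Insert 5: shifted 1 elements -> [2, 5, 35, 39, -5, 5]
Insert 39: shifted 0 elements -> [2, 5, 35, 39, -5, 5]
Insert -5: shifted 4 elements -> [-5, 2, 5, 35, 39, 5]
Insert 5: shifted 2 elements -> [-5, 2, 5, 5, 35, 39]


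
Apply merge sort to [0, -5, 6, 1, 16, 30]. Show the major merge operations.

Divide and conquer:
  Merge [-5] + [6] -> [-5, 6]
  Merge [0] + [-5, 6] -> [-5, 0, 6]
  Merge [16] + [30] -> [16, 30]
  Merge [1] + [16, 30] -> [1, 16, 30]
  Merge [-5, 0, 6] + [1, 16, 30] -> [-5, 0, 1, 6, 16, 30]


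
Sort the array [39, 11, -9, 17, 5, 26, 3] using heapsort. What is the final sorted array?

Build heap: [39, 17, 26, 11, 5, -9, 3]
Extract 39: [26, 17, 3, 11, 5, -9, 39]
Extract 26: [17, 11, 3, -9, 5, 26, 39]
Extract 17: [11, 5, 3, -9, 17, 26, 39]
Extract 11: [5, -9, 3, 11, 17, 26, 39]
Extract 5: [3, -9, 5, 11, 17, 26, 39]
Extract 3: [-9, 3, 5, 11, 17, 26, 39]


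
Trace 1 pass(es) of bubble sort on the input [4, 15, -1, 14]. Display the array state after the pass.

After pass 1: [4, -1, 14, 15] (2 swaps)
Total swaps: 2


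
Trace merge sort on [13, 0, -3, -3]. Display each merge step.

Divide and conquer:
  Merge [13] + [0] -> [0, 13]
  Merge [-3] + [-3] -> [-3, -3]
  Merge [0, 13] + [-3, -3] -> [-3, -3, 0, 13]


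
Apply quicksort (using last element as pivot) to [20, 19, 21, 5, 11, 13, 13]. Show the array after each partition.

Partition 1: pivot=13 at index 3 -> [5, 11, 13, 13, 19, 21, 20]
Partition 2: pivot=13 at index 2 -> [5, 11, 13, 13, 19, 21, 20]
Partition 3: pivot=11 at index 1 -> [5, 11, 13, 13, 19, 21, 20]
Partition 4: pivot=20 at index 5 -> [5, 11, 13, 13, 19, 20, 21]


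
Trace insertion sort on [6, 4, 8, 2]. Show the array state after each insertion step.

First element 6 is already 'sorted'
Insert 4: shifted 1 elements -> [4, 6, 8, 2]
Insert 8: shifted 0 elements -> [4, 6, 8, 2]
Insert 2: shifted 3 elements -> [2, 4, 6, 8]


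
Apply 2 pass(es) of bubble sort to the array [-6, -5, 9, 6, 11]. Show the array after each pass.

After pass 1: [-6, -5, 6, 9, 11] (1 swaps)
After pass 2: [-6, -5, 6, 9, 11] (0 swaps)
Total swaps: 1


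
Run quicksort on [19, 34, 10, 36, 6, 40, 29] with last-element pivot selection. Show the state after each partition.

Partition 1: pivot=29 at index 3 -> [19, 10, 6, 29, 34, 40, 36]
Partition 2: pivot=6 at index 0 -> [6, 10, 19, 29, 34, 40, 36]
Partition 3: pivot=19 at index 2 -> [6, 10, 19, 29, 34, 40, 36]
Partition 4: pivot=36 at index 5 -> [6, 10, 19, 29, 34, 36, 40]


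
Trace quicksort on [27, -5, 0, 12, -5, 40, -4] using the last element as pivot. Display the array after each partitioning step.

Partition 1: pivot=-4 at index 2 -> [-5, -5, -4, 12, 27, 40, 0]
Partition 2: pivot=-5 at index 1 -> [-5, -5, -4, 12, 27, 40, 0]
Partition 3: pivot=0 at index 3 -> [-5, -5, -4, 0, 27, 40, 12]
Partition 4: pivot=12 at index 4 -> [-5, -5, -4, 0, 12, 40, 27]
Partition 5: pivot=27 at index 5 -> [-5, -5, -4, 0, 12, 27, 40]


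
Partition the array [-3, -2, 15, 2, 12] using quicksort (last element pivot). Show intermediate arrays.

Partition 1: pivot=12 at index 3 -> [-3, -2, 2, 12, 15]
Partition 2: pivot=2 at index 2 -> [-3, -2, 2, 12, 15]
Partition 3: pivot=-2 at index 1 -> [-3, -2, 2, 12, 15]


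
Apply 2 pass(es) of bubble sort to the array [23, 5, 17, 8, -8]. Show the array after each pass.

After pass 1: [5, 17, 8, -8, 23] (4 swaps)
After pass 2: [5, 8, -8, 17, 23] (2 swaps)
Total swaps: 6


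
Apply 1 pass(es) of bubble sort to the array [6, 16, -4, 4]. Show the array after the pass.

After pass 1: [6, -4, 4, 16] (2 swaps)
Total swaps: 2


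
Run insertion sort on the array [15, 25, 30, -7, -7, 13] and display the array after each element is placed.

First element 15 is already 'sorted'
Insert 25: shifted 0 elements -> [15, 25, 30, -7, -7, 13]
Insert 30: shifted 0 elements -> [15, 25, 30, -7, -7, 13]
Insert -7: shifted 3 elements -> [-7, 15, 25, 30, -7, 13]
Insert -7: shifted 3 elements -> [-7, -7, 15, 25, 30, 13]
Insert 13: shifted 3 elements -> [-7, -7, 13, 15, 25, 30]


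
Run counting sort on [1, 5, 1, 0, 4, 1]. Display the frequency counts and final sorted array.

Count array: [1, 3, 0, 0, 1, 1]
(count[i] = number of elements equal to i)
Cumulative count: [1, 4, 4, 4, 5, 6]
Sorted: [0, 1, 1, 1, 4, 5]


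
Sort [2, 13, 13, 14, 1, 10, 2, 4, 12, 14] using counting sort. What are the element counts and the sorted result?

Count array: [0, 1, 2, 0, 1, 0, 0, 0, 0, 0, 1, 0, 1, 2, 2]
(count[i] = number of elements equal to i)
Cumulative count: [0, 1, 3, 3, 4, 4, 4, 4, 4, 4, 5, 5, 6, 8, 10]
Sorted: [1, 2, 2, 4, 10, 12, 13, 13, 14, 14]


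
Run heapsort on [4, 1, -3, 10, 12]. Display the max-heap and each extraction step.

Build heap: [12, 10, -3, 4, 1]
Extract 12: [10, 4, -3, 1, 12]
Extract 10: [4, 1, -3, 10, 12]
Extract 4: [1, -3, 4, 10, 12]
Extract 1: [-3, 1, 4, 10, 12]


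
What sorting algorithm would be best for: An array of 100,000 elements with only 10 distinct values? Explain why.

Best choice: 3-way quicksort or Counting sort
Reason: 3-way (Dutch national flag) partitioning groups every copy of the pivot together, so with only d=10 distinct keys quicksort finishes in O(n log d) expected time, which is effectively linear; counting sort runs in O(n + k) where k is the size of the key range (not the number of distinct values), so it is linear when the 10 values are integers drawn from a small known range


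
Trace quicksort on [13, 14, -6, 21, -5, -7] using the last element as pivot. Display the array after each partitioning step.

Partition 1: pivot=-7 at index 0 -> [-7, 14, -6, 21, -5, 13]
Partition 2: pivot=13 at index 3 -> [-7, -6, -5, 13, 14, 21]
Partition 3: pivot=-5 at index 2 -> [-7, -6, -5, 13, 14, 21]
Partition 4: pivot=21 at index 5 -> [-7, -6, -5, 13, 14, 21]


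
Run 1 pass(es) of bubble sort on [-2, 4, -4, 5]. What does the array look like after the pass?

After pass 1: [-2, -4, 4, 5] (1 swaps)
Total swaps: 1


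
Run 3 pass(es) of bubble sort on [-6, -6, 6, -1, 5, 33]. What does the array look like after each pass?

After pass 1: [-6, -6, -1, 5, 6, 33] (2 swaps)
After pass 2: [-6, -6, -1, 5, 6, 33] (0 swaps)
After pass 3: [-6, -6, -1, 5, 6, 33] (0 swaps)
Total swaps: 2


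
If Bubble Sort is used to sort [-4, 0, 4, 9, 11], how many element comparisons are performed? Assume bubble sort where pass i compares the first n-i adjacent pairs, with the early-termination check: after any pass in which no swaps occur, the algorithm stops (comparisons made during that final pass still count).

Pass 1: compare adjacent pairs (0,1)..(3,4) = 4 comparison(s), 0 swap(s) -> [-4, 0, 4, 9, 11]
No swaps in this pass, so bubble sort stops here.
Total comparisons: 4 = 4


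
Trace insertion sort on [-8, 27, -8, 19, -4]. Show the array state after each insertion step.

First element -8 is already 'sorted'
Insert 27: shifted 0 elements -> [-8, 27, -8, 19, -4]
Insert -8: shifted 1 elements -> [-8, -8, 27, 19, -4]
Insert 19: shifted 1 elements -> [-8, -8, 19, 27, -4]
Insert -4: shifted 2 elements -> [-8, -8, -4, 19, 27]


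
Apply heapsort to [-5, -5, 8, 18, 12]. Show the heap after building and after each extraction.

Build heap: [18, 12, 8, -5, -5]
Extract 18: [12, -5, 8, -5, 18]
Extract 12: [8, -5, -5, 12, 18]
Extract 8: [-5, -5, 8, 12, 18]
Extract -5: [-5, -5, 8, 12, 18]


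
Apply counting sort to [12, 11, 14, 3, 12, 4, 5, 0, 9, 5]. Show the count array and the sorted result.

Count array: [1, 0, 0, 1, 1, 2, 0, 0, 0, 1, 0, 1, 2, 0, 1]
(count[i] = number of elements equal to i)
Cumulative count: [1, 1, 1, 2, 3, 5, 5, 5, 5, 6, 6, 7, 9, 9, 10]
Sorted: [0, 3, 4, 5, 5, 9, 11, 12, 12, 14]


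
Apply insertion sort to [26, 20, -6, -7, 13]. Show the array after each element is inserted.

First element 26 is already 'sorted'
Insert 20: shifted 1 elements -> [20, 26, -6, -7, 13]
Insert -6: shifted 2 elements -> [-6, 20, 26, -7, 13]
Insert -7: shifted 3 elements -> [-7, -6, 20, 26, 13]
Insert 13: shifted 2 elements -> [-7, -6, 13, 20, 26]


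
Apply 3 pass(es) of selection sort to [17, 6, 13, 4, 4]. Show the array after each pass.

Pass 1: Select minimum 4 at index 3, swap -> [4, 6, 13, 17, 4]
Pass 2: Select minimum 4 at index 4, swap -> [4, 4, 13, 17, 6]
Pass 3: Select minimum 6 at index 4, swap -> [4, 4, 6, 17, 13]


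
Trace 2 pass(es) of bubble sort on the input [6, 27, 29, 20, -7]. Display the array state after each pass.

After pass 1: [6, 27, 20, -7, 29] (2 swaps)
After pass 2: [6, 20, -7, 27, 29] (2 swaps)
Total swaps: 4


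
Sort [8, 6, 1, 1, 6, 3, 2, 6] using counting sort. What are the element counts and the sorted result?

Count array: [0, 2, 1, 1, 0, 0, 3, 0, 1]
(count[i] = number of elements equal to i)
Cumulative count: [0, 2, 3, 4, 4, 4, 7, 7, 8]
Sorted: [1, 1, 2, 3, 6, 6, 6, 8]


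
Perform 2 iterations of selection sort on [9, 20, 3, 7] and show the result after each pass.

Pass 1: Select minimum 3 at index 2, swap -> [3, 20, 9, 7]
Pass 2: Select minimum 7 at index 3, swap -> [3, 7, 9, 20]


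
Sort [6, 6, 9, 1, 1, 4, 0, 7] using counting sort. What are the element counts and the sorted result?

Count array: [1, 2, 0, 0, 1, 0, 2, 1, 0, 1]
(count[i] = number of elements equal to i)
Cumulative count: [1, 3, 3, 3, 4, 4, 6, 7, 7, 8]
Sorted: [0, 1, 1, 4, 6, 6, 7, 9]


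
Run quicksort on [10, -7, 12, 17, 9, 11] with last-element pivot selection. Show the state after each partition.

Partition 1: pivot=11 at index 3 -> [10, -7, 9, 11, 12, 17]
Partition 2: pivot=9 at index 1 -> [-7, 9, 10, 11, 12, 17]
Partition 3: pivot=17 at index 5 -> [-7, 9, 10, 11, 12, 17]


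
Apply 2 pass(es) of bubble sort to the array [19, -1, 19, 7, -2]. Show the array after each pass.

After pass 1: [-1, 19, 7, -2, 19] (3 swaps)
After pass 2: [-1, 7, -2, 19, 19] (2 swaps)
Total swaps: 5


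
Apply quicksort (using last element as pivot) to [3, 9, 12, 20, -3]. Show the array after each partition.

Partition 1: pivot=-3 at index 0 -> [-3, 9, 12, 20, 3]
Partition 2: pivot=3 at index 1 -> [-3, 3, 12, 20, 9]
Partition 3: pivot=9 at index 2 -> [-3, 3, 9, 20, 12]
Partition 4: pivot=12 at index 3 -> [-3, 3, 9, 12, 20]


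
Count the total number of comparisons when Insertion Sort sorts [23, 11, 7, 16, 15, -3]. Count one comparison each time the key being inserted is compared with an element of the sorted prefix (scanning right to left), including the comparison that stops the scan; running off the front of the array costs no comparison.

Insert 11: 23 > 11 (shift), reached front = 1 comparison(s) -> [11, 23, 7, 16, 15, -3]
Insert 7: 23 > 7 (shift), 11 > 7 (shift), reached front = 2 comparison(s) -> [7, 11, 23, 16, 15, -3]
Insert 16: 23 > 16 (shift), 11 <= 16 (stop) = 2 comparison(s) -> [7, 11, 16, 23, 15, -3]
Insert 15: 23 > 15 (shift), 16 > 15 (shift), 11 <= 15 (stop) = 3 comparison(s) -> [7, 11, 15, 16, 23, -3]
Insert -3: 23 > -3 (shift), 16 > -3 (shift), 15 > -3 (shift), 11 > -3 (shift), 7 > -3 (shift), reached front = 5 comparison(s) -> [-3, 7, 11, 15, 16, 23]
Total comparisons: 1 + 2 + 2 + 3 + 5 = 13


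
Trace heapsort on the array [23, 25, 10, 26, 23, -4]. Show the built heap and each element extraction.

Build heap: [26, 25, 10, 23, 23, -4]
Extract 26: [25, 23, 10, -4, 23, 26]
Extract 25: [23, 23, 10, -4, 25, 26]
Extract 23: [23, -4, 10, 23, 25, 26]
Extract 23: [10, -4, 23, 23, 25, 26]
Extract 10: [-4, 10, 23, 23, 25, 26]


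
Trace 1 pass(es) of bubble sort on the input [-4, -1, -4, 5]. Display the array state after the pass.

After pass 1: [-4, -4, -1, 5] (1 swaps)
Total swaps: 1


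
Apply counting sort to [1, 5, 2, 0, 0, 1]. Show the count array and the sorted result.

Count array: [2, 2, 1, 0, 0, 1]
(count[i] = number of elements equal to i)
Cumulative count: [2, 4, 5, 5, 5, 6]
Sorted: [0, 0, 1, 1, 2, 5]


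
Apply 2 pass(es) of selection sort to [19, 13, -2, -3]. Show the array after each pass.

Pass 1: Select minimum -3 at index 3, swap -> [-3, 13, -2, 19]
Pass 2: Select minimum -2 at index 2, swap -> [-3, -2, 13, 19]


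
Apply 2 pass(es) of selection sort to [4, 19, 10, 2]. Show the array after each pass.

Pass 1: Select minimum 2 at index 3, swap -> [2, 19, 10, 4]
Pass 2: Select minimum 4 at index 3, swap -> [2, 4, 10, 19]


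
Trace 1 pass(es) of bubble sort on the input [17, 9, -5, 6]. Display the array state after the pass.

After pass 1: [9, -5, 6, 17] (3 swaps)
Total swaps: 3


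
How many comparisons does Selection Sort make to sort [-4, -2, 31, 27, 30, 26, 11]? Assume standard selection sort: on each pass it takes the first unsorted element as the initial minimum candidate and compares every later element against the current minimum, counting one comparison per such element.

Pass 1: scan indices 1..6 for the minimum = 6 comparison(s); min is -4, place at index 0 -> [-4, -2, 31, 27, 30, 26, 11]
Pass 2: scan indices 2..6 for the minimum = 5 comparison(s); min is -2, place at index 1 -> [-4, -2, 31, 27, 30, 26, 11]
Pass 3: scan indices 3..6 for the minimum = 4 comparison(s); min is 11, place at index 2 -> [-4, -2, 11, 27, 30, 26, 31]
Pass 4: scan indices 4..6 for the minimum = 3 comparison(s); min is 26, place at index 3 -> [-4, -2, 11, 26, 30, 27, 31]
Pass 5: scan indices 5..6 for the minimum = 2 comparison(s); min is 27, place at index 4 -> [-4, -2, 11, 26, 27, 30, 31]
Pass 6: scan indices 6..6 for the minimum = 1 comparison(s); min is 30, place at index 5 -> [-4, -2, 11, 26, 27, 30, 31]
Selection sort always scans the whole unsorted suffix, so the count is (n-1) + (n-2) + ... + 1 = n(n-1)/2 = 7*6/2 = 21 regardless of the input order.
Total comparisons: 6 + 5 + 4 + 3 + 2 + 1 = 21


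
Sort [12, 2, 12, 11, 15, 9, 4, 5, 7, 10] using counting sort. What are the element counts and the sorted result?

Count array: [0, 0, 1, 0, 1, 1, 0, 1, 0, 1, 1, 1, 2, 0, 0, 1]
(count[i] = number of elements equal to i)
Cumulative count: [0, 0, 1, 1, 2, 3, 3, 4, 4, 5, 6, 7, 9, 9, 9, 10]
Sorted: [2, 4, 5, 7, 9, 10, 11, 12, 12, 15]


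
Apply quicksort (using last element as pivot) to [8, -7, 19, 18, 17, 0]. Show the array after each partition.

Partition 1: pivot=0 at index 1 -> [-7, 0, 19, 18, 17, 8]
Partition 2: pivot=8 at index 2 -> [-7, 0, 8, 18, 17, 19]
Partition 3: pivot=19 at index 5 -> [-7, 0, 8, 18, 17, 19]
Partition 4: pivot=17 at index 3 -> [-7, 0, 8, 17, 18, 19]


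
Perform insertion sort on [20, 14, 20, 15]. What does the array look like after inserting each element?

First element 20 is already 'sorted'
Insert 14: shifted 1 elements -> [14, 20, 20, 15]
Insert 20: shifted 0 elements -> [14, 20, 20, 15]
Insert 15: shifted 2 elements -> [14, 15, 20, 20]


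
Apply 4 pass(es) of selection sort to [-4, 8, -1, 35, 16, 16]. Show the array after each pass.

Pass 1: Select minimum -4 at index 0, swap -> [-4, 8, -1, 35, 16, 16]
Pass 2: Select minimum -1 at index 2, swap -> [-4, -1, 8, 35, 16, 16]
Pass 3: Select minimum 8 at index 2, swap -> [-4, -1, 8, 35, 16, 16]
Pass 4: Select minimum 16 at index 4, swap -> [-4, -1, 8, 16, 35, 16]


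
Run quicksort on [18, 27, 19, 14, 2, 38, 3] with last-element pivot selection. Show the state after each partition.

Partition 1: pivot=3 at index 1 -> [2, 3, 19, 14, 18, 38, 27]
Partition 2: pivot=27 at index 5 -> [2, 3, 19, 14, 18, 27, 38]
Partition 3: pivot=18 at index 3 -> [2, 3, 14, 18, 19, 27, 38]


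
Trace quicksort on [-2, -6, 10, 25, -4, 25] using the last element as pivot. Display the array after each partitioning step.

Partition 1: pivot=25 at index 5 -> [-2, -6, 10, 25, -4, 25]
Partition 2: pivot=-4 at index 1 -> [-6, -4, 10, 25, -2, 25]
Partition 3: pivot=-2 at index 2 -> [-6, -4, -2, 25, 10, 25]
Partition 4: pivot=10 at index 3 -> [-6, -4, -2, 10, 25, 25]


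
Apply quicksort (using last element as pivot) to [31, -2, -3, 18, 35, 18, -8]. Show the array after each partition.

Partition 1: pivot=-8 at index 0 -> [-8, -2, -3, 18, 35, 18, 31]
Partition 2: pivot=31 at index 5 -> [-8, -2, -3, 18, 18, 31, 35]
Partition 3: pivot=18 at index 4 -> [-8, -2, -3, 18, 18, 31, 35]
Partition 4: pivot=18 at index 3 -> [-8, -2, -3, 18, 18, 31, 35]
Partition 5: pivot=-3 at index 1 -> [-8, -3, -2, 18, 18, 31, 35]


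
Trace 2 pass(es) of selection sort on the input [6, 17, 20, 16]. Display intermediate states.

Pass 1: Select minimum 6 at index 0, swap -> [6, 17, 20, 16]
Pass 2: Select minimum 16 at index 3, swap -> [6, 16, 20, 17]


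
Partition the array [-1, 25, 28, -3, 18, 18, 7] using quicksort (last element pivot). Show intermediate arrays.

Partition 1: pivot=7 at index 2 -> [-1, -3, 7, 25, 18, 18, 28]
Partition 2: pivot=-3 at index 0 -> [-3, -1, 7, 25, 18, 18, 28]
Partition 3: pivot=28 at index 6 -> [-3, -1, 7, 25, 18, 18, 28]
Partition 4: pivot=18 at index 4 -> [-3, -1, 7, 18, 18, 25, 28]


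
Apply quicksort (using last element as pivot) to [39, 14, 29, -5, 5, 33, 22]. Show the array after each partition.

Partition 1: pivot=22 at index 3 -> [14, -5, 5, 22, 29, 33, 39]
Partition 2: pivot=5 at index 1 -> [-5, 5, 14, 22, 29, 33, 39]
Partition 3: pivot=39 at index 6 -> [-5, 5, 14, 22, 29, 33, 39]
Partition 4: pivot=33 at index 5 -> [-5, 5, 14, 22, 29, 33, 39]


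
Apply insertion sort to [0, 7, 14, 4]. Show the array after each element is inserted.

First element 0 is already 'sorted'
Insert 7: shifted 0 elements -> [0, 7, 14, 4]
Insert 14: shifted 0 elements -> [0, 7, 14, 4]
Insert 4: shifted 2 elements -> [0, 4, 7, 14]


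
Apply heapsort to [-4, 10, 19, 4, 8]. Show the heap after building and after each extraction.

Build heap: [19, 10, -4, 4, 8]
Extract 19: [10, 8, -4, 4, 19]
Extract 10: [8, 4, -4, 10, 19]
Extract 8: [4, -4, 8, 10, 19]
Extract 4: [-4, 4, 8, 10, 19]


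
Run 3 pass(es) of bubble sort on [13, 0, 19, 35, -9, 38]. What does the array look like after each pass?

After pass 1: [0, 13, 19, -9, 35, 38] (2 swaps)
After pass 2: [0, 13, -9, 19, 35, 38] (1 swaps)
After pass 3: [0, -9, 13, 19, 35, 38] (1 swaps)
Total swaps: 4


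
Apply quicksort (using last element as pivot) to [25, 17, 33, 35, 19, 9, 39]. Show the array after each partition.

Partition 1: pivot=39 at index 6 -> [25, 17, 33, 35, 19, 9, 39]
Partition 2: pivot=9 at index 0 -> [9, 17, 33, 35, 19, 25, 39]
Partition 3: pivot=25 at index 3 -> [9, 17, 19, 25, 33, 35, 39]
Partition 4: pivot=19 at index 2 -> [9, 17, 19, 25, 33, 35, 39]
Partition 5: pivot=35 at index 5 -> [9, 17, 19, 25, 33, 35, 39]


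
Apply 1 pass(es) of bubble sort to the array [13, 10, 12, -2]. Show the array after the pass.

After pass 1: [10, 12, -2, 13] (3 swaps)
Total swaps: 3


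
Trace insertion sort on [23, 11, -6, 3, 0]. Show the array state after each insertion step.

First element 23 is already 'sorted'
Insert 11: shifted 1 elements -> [11, 23, -6, 3, 0]
Insert -6: shifted 2 elements -> [-6, 11, 23, 3, 0]
Insert 3: shifted 2 elements -> [-6, 3, 11, 23, 0]
Insert 0: shifted 3 elements -> [-6, 0, 3, 11, 23]


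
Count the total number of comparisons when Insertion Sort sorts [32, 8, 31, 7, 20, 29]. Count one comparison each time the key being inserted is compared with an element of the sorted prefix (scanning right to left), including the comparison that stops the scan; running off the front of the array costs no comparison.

Insert 8: 32 > 8 (shift), reached front = 1 comparison(s) -> [8, 32, 31, 7, 20, 29]
Insert 31: 32 > 31 (shift), 8 <= 31 (stop) = 2 comparison(s) -> [8, 31, 32, 7, 20, 29]
Insert 7: 32 > 7 (shift), 31 > 7 (shift), 8 > 7 (shift), reached front = 3 comparison(s) -> [7, 8, 31, 32, 20, 29]
Insert 20: 32 > 20 (shift), 31 > 20 (shift), 8 <= 20 (stop) = 3 comparison(s) -> [7, 8, 20, 31, 32, 29]
Insert 29: 32 > 29 (shift), 31 > 29 (shift), 20 <= 29 (stop) = 3 comparison(s) -> [7, 8, 20, 29, 31, 32]
Total comparisons: 1 + 2 + 3 + 3 + 3 = 12


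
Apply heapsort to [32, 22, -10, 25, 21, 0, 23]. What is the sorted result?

Build heap: [32, 25, 23, 22, 21, 0, -10]
Extract 32: [25, 22, 23, -10, 21, 0, 32]
Extract 25: [23, 22, 0, -10, 21, 25, 32]
Extract 23: [22, 21, 0, -10, 23, 25, 32]
Extract 22: [21, -10, 0, 22, 23, 25, 32]
Extract 21: [0, -10, 21, 22, 23, 25, 32]
Extract 0: [-10, 0, 21, 22, 23, 25, 32]


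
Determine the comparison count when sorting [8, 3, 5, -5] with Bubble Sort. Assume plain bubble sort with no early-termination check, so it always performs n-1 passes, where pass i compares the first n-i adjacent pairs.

Pass 1: compare adjacent pairs (0,1)..(2,3) = 3 comparison(s), 3 swap(s) -> [3, 5, -5, 8]
Pass 2: compare adjacent pairs (0,1)..(1,2) = 2 comparison(s), 1 swap(s) -> [3, -5, 5, 8]
Pass 3: compare adjacent pairs (0,1)..(0,1) = 1 comparison(s), 1 swap(s) -> [-5, 3, 5, 8]
Total comparisons: 3 + 2 + 1 = 6


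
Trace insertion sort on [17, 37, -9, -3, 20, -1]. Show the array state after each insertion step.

First element 17 is already 'sorted'
Insert 37: shifted 0 elements -> [17, 37, -9, -3, 20, -1]
Insert -9: shifted 2 elements -> [-9, 17, 37, -3, 20, -1]
Insert -3: shifted 2 elements -> [-9, -3, 17, 37, 20, -1]
Insert 20: shifted 1 elements -> [-9, -3, 17, 20, 37, -1]
Insert -1: shifted 3 elements -> [-9, -3, -1, 17, 20, 37]


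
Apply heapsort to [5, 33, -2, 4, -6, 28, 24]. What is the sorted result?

Build heap: [33, 5, 28, 4, -6, -2, 24]
Extract 33: [28, 5, 24, 4, -6, -2, 33]
Extract 28: [24, 5, -2, 4, -6, 28, 33]
Extract 24: [5, 4, -2, -6, 24, 28, 33]
Extract 5: [4, -6, -2, 5, 24, 28, 33]
Extract 4: [-2, -6, 4, 5, 24, 28, 33]
Extract -2: [-6, -2, 4, 5, 24, 28, 33]


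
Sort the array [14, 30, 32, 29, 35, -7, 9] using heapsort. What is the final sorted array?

Build heap: [35, 30, 32, 29, 14, -7, 9]
Extract 35: [32, 30, 9, 29, 14, -7, 35]
Extract 32: [30, 29, 9, -7, 14, 32, 35]
Extract 30: [29, 14, 9, -7, 30, 32, 35]
Extract 29: [14, -7, 9, 29, 30, 32, 35]
Extract 14: [9, -7, 14, 29, 30, 32, 35]
Extract 9: [-7, 9, 14, 29, 30, 32, 35]


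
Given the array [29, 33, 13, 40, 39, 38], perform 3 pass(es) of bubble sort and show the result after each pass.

After pass 1: [29, 13, 33, 39, 38, 40] (3 swaps)
After pass 2: [13, 29, 33, 38, 39, 40] (2 swaps)
After pass 3: [13, 29, 33, 38, 39, 40] (0 swaps)
Total swaps: 5


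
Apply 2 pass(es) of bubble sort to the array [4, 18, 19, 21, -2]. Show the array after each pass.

After pass 1: [4, 18, 19, -2, 21] (1 swaps)
After pass 2: [4, 18, -2, 19, 21] (1 swaps)
Total swaps: 2


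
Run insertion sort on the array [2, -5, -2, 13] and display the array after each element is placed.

First element 2 is already 'sorted'
Insert -5: shifted 1 elements -> [-5, 2, -2, 13]
Insert -2: shifted 1 elements -> [-5, -2, 2, 13]
Insert 13: shifted 0 elements -> [-5, -2, 2, 13]


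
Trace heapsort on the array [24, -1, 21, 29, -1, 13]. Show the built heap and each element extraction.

Build heap: [29, 24, 21, -1, -1, 13]
Extract 29: [24, 13, 21, -1, -1, 29]
Extract 24: [21, 13, -1, -1, 24, 29]
Extract 21: [13, -1, -1, 21, 24, 29]
Extract 13: [-1, -1, 13, 21, 24, 29]
Extract -1: [-1, -1, 13, 21, 24, 29]


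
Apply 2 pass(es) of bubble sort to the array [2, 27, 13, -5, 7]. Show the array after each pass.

After pass 1: [2, 13, -5, 7, 27] (3 swaps)
After pass 2: [2, -5, 7, 13, 27] (2 swaps)
Total swaps: 5


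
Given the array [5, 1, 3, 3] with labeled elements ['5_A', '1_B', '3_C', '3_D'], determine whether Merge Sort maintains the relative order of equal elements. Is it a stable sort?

Trace Merge Sort on the labeled array (the key is the number; the letter only tracks identity):
  Merge [5_A] + [1_B] -> [1_B, 5_A]
  Merge [3_C] + [3_D] -> [3_C, 3_D]
  Merge [1_B, 5_A] + [3_C, 3_D] -> [1_B, 3_C, 3_D, 5_A]
Final order: [1_B, 3_C, 3_D, 5_A]
Equal keys:
  value 3: originally 3_C, 3_D; after sorting 3_C, 3_D -> order preserved
All equal keys kept their original relative order. Merge Sort is stable: when the heads of the two halves are equal the merge takes from the left half first.
Answer: Stable


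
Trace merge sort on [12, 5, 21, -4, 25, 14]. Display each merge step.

Divide and conquer:
  Merge [5] + [21] -> [5, 21]
  Merge [12] + [5, 21] -> [5, 12, 21]
  Merge [25] + [14] -> [14, 25]
  Merge [-4] + [14, 25] -> [-4, 14, 25]
  Merge [5, 12, 21] + [-4, 14, 25] -> [-4, 5, 12, 14, 21, 25]


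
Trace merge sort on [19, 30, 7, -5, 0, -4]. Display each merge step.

Divide and conquer:
  Merge [30] + [7] -> [7, 30]
  Merge [19] + [7, 30] -> [7, 19, 30]
  Merge [0] + [-4] -> [-4, 0]
  Merge [-5] + [-4, 0] -> [-5, -4, 0]
  Merge [7, 19, 30] + [-5, -4, 0] -> [-5, -4, 0, 7, 19, 30]


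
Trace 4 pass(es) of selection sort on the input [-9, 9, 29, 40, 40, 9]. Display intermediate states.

Pass 1: Select minimum -9 at index 0, swap -> [-9, 9, 29, 40, 40, 9]
Pass 2: Select minimum 9 at index 1, swap -> [-9, 9, 29, 40, 40, 9]
Pass 3: Select minimum 9 at index 5, swap -> [-9, 9, 9, 40, 40, 29]
Pass 4: Select minimum 29 at index 5, swap -> [-9, 9, 9, 29, 40, 40]


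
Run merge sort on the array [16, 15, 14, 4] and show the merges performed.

Divide and conquer:
  Merge [16] + [15] -> [15, 16]
  Merge [14] + [4] -> [4, 14]
  Merge [15, 16] + [4, 14] -> [4, 14, 15, 16]


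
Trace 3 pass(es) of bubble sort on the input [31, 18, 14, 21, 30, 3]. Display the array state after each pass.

After pass 1: [18, 14, 21, 30, 3, 31] (5 swaps)
After pass 2: [14, 18, 21, 3, 30, 31] (2 swaps)
After pass 3: [14, 18, 3, 21, 30, 31] (1 swaps)
Total swaps: 8


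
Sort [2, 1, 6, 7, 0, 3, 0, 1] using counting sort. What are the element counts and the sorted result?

Count array: [2, 2, 1, 1, 0, 0, 1, 1]
(count[i] = number of elements equal to i)
Cumulative count: [2, 4, 5, 6, 6, 6, 7, 8]
Sorted: [0, 0, 1, 1, 2, 3, 6, 7]
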